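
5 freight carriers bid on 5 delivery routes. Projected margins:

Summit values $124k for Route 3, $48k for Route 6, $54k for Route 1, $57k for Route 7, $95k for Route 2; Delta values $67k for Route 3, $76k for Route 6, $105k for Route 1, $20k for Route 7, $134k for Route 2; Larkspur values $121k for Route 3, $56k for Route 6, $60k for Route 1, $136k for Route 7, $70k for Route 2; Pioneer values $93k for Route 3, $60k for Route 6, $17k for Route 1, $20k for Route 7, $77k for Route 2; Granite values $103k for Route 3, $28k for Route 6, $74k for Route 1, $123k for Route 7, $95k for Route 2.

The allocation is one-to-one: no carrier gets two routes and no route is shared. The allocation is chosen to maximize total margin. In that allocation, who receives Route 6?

Optimal: Summit→Route 3 ($124k), Delta→Route 2 ($134k), Larkspur→Route 7 ($136k), Pioneer→Route 6 ($60k), Granite→Route 1 ($74k) — total 124+134+136+60+74 = $528k.
Column-greedy (each route in turn goes to its best remaining carrier) gives $487k, worse by 41.
Next-best assignment: Summit→Route 3, Delta→Route 1, Larkspur→Route 7, Pioneer→Route 6, Granite→Route 2 = $520k.
Pioneer's own top route is Route 3 ($93k), but forcing Pioneer→Route 3 and reassigning the rest optimally gives only $485k — worse by 43.

Pioneer receives Route 6.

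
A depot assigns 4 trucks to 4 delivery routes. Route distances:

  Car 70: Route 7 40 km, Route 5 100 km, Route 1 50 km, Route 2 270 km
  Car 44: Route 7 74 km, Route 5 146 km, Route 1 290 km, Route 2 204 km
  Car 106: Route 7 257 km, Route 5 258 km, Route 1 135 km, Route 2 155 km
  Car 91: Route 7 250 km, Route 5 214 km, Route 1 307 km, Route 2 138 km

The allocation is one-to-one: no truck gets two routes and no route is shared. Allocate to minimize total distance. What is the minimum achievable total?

Optimal: Car 70→Route 5 (100 km), Car 44→Route 7 (74 km), Car 106→Route 1 (135 km), Car 91→Route 2 (138 km) — total 100+74+135+138 = 447 km.
Min-entry greedy (repeatedly take the single cheapest remaining cell) gives 459 km, worse by 12.
Every other assignment is strictly worse.

Minimum total: 447 km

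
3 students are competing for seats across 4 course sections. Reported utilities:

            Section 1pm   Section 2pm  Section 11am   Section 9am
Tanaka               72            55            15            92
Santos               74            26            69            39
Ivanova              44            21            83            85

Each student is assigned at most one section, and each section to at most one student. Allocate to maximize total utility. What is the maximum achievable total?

Max total: 249 points

Treat this as an assignment problem: match each student to one section.
Optimal: Tanaka→Section 9am (92 points), Santos→Section 1pm (74 points), Ivanova→Section 11am (83 points) — total 92+74+83 = 249 points.
Column-greedy (each section in turn goes to its best remaining student) gives 212 points, worse by 37.
Swapping Santos↔Tanaka (Santos→Section 9am 39 points, Tanaka→Section 1pm 72 points) loses 55.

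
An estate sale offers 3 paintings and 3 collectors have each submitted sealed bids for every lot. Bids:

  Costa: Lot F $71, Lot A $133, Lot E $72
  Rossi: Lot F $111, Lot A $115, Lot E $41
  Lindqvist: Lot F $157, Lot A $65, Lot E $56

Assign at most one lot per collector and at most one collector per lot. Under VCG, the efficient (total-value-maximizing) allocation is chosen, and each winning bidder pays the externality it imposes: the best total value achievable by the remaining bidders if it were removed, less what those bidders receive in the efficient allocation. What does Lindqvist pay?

Lindqvist pays $57.

Efficient allocation: Costa→Lot E ($72), Rossi→Lot A ($115), Lindqvist→Lot F ($157); total welfare W = $344.
Lindqvist receives Lot F at value $157, so the others get W − 157 = $187.
Without Lindqvist: best allocation of the remaining 2 bidders over all 3 lots is Costa→Lot A ($133), Rossi→Lot F ($111), total $244.
VCG payment = (others' best without Lindqvist) − (others' welfare with Lindqvist) = 244 − 187 = $57.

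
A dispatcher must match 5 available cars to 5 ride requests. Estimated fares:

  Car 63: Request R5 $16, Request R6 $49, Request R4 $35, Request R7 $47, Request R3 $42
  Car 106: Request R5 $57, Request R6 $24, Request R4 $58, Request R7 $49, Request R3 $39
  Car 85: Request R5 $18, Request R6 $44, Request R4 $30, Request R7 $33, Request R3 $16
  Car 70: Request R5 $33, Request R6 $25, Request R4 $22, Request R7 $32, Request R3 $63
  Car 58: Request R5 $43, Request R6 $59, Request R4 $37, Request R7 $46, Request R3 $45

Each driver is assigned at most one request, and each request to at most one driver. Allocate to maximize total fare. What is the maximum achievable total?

Optimal: Car 63→Request R7 ($47), Car 106→Request R5 ($57), Car 85→Request R4 ($30), Car 70→Request R3 ($63), Car 58→Request R6 ($59) — total 47+57+30+63+59 = $256.
Row-greedy (each driver in turn takes its best remaining request) gives $246, worse by 10.
Checked against all permutations: $256 is optimal.

Max total: $256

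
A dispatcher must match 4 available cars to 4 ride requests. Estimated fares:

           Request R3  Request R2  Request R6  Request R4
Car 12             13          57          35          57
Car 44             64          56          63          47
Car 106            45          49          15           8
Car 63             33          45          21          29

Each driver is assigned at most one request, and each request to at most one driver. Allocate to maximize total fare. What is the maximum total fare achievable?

This is the linear assignment problem.
Optimal: Car 12→Request R4 ($57), Car 44→Request R6 ($63), Car 106→Request R3 ($45), Car 63→Request R2 ($45) — total 57+63+45+45 = $210.
Row-greedy (each driver in turn takes its best remaining request) gives $165, worse by 45.
Next-best assignment: Car 12→Request R4, Car 44→Request R6, Car 106→Request R2, Car 63→Request R3 = $202.
Every other assignment is strictly worse.

Maximum total: $210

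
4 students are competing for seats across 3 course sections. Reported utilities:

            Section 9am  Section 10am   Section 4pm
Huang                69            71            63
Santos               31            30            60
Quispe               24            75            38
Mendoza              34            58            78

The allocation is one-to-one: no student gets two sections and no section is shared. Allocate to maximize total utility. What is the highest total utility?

Optimal: Huang→Section 9am (69 points), Quispe→Section 10am (75 points), Mendoza→Section 4pm (78 points) — total 69+75+78 = 222 points.
Row-greedy (each student in turn takes its best remaining section) gives 155 points, worse by 67.
No other one-to-one assignment exceeds 222 points.

Maximum total: 222 points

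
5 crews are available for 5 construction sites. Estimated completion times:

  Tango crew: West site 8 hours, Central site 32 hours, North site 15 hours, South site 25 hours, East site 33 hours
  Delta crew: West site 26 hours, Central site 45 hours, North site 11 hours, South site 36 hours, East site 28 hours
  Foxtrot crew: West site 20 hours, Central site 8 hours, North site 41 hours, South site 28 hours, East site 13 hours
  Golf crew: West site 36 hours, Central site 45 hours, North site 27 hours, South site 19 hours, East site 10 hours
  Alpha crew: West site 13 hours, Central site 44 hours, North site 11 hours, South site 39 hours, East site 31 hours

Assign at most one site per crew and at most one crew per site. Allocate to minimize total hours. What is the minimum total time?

Optimal: Tango crew→South site (25 hours), Delta crew→North site (11 hours), Foxtrot crew→Central site (8 hours), Golf crew→East site (10 hours), Alpha crew→West site (13 hours) — total 25+11+8+10+13 = 67 hours.
Column-greedy (each site in turn goes to its cheapest remaining crew) gives 77 hours, worse by 10.
Next-best assignment: Tango crew→West site, Delta crew→South site, Foxtrot crew→Central site, Golf crew→East site, Alpha crew→North site = 73 hours.
Checked against all permutations: 67 hours is optimal.

Minimum total: 67 hours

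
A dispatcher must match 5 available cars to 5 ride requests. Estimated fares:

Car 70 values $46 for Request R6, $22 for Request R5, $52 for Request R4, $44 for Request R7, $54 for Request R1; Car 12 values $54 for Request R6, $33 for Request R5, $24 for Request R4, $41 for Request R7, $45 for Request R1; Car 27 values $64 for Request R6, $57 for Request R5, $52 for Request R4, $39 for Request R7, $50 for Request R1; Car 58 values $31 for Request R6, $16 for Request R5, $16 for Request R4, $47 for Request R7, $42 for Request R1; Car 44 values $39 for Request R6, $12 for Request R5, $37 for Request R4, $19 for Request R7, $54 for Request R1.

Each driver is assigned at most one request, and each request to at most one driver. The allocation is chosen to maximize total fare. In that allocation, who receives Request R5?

This is a one-to-one assignment (maximum-weight bipartite matching).
Optimal: Car 70→Request R4 ($52), Car 12→Request R6 ($54), Car 27→Request R5 ($57), Car 58→Request R7 ($47), Car 44→Request R1 ($54) — total 52+54+57+47+54 = $264.
Column-greedy (each request in turn goes to its best remaining driver) gives $250, worse by 14.
Swapping Car 27↔Car 44 (Car 27→Request R1 $50, Car 44→Request R5 $12) loses 49.
Car 27's own top request is Request R6 ($64), but forcing Car 27→Request R6 and reassigning the rest optimally gives only $250 — worse by 14.

Car 27 receives Request R5.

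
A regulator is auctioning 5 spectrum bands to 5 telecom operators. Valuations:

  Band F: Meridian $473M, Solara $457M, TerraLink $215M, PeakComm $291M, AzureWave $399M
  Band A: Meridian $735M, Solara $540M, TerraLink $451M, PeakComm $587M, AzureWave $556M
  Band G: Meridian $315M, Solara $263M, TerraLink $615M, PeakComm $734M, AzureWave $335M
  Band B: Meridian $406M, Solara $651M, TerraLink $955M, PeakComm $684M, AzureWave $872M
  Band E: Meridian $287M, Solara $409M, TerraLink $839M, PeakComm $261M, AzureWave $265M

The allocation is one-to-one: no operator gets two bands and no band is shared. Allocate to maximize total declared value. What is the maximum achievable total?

Optimal: Meridian→Band A ($735M), Solara→Band F ($457M), TerraLink→Band E ($839M), PeakComm→Band G ($734M), AzureWave→Band B ($872M) — total 735+457+839+734+872 = $3637M.
Row-greedy (each operator in turn takes its best remaining band) gives $3358M, worse by 279.
No other one-to-one assignment exceeds $3637M.

Max total: $3637M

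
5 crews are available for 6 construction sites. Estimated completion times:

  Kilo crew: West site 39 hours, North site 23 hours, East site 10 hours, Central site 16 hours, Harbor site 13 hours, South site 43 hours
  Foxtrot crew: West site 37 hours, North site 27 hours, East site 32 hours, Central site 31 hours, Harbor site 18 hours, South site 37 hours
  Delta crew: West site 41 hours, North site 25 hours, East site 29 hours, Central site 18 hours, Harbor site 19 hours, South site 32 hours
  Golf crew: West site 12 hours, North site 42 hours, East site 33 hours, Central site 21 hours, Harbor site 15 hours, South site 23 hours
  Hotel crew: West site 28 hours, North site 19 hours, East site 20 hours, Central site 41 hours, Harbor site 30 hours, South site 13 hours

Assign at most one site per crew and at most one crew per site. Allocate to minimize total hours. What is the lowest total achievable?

Optimal: Kilo crew→East site (10 hours), Foxtrot crew→Harbor site (18 hours), Delta crew→Central site (18 hours), Golf crew→West site (12 hours), Hotel crew→South site (13 hours) — total 10+18+18+12+13 = 71 hours.
Column-greedy (each site in turn goes to its cheapest remaining crew) gives 77 hours, worse by 6.
Swapping Delta crew↔Kilo crew (Delta crew→East site 29 hours, Kilo crew→Central site 16 hours) adds 17.
No other one-to-one assignment undercuts 71 hours.

Min total: 71 hours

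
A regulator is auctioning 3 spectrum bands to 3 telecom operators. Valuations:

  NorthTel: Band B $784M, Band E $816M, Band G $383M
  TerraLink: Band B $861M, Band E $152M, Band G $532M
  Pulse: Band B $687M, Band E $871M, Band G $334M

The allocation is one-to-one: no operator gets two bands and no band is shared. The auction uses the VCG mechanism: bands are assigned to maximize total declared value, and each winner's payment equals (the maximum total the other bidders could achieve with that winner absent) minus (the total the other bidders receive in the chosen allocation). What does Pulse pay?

Pulse pays $361M.

Efficient allocation: NorthTel→Band B ($784M), TerraLink→Band G ($532M), Pulse→Band E ($871M); total welfare W = $2187M.
Pulse receives Band E at value $871M, so the others get W − 871 = $1316M.
Without Pulse: best allocation of the remaining 2 bidders over all 3 bands is NorthTel→Band E ($816M), TerraLink→Band B ($861M), total $1677M.
VCG payment = (others' best without Pulse) − (others' welfare with Pulse) = 1677 − 1316 = $361M.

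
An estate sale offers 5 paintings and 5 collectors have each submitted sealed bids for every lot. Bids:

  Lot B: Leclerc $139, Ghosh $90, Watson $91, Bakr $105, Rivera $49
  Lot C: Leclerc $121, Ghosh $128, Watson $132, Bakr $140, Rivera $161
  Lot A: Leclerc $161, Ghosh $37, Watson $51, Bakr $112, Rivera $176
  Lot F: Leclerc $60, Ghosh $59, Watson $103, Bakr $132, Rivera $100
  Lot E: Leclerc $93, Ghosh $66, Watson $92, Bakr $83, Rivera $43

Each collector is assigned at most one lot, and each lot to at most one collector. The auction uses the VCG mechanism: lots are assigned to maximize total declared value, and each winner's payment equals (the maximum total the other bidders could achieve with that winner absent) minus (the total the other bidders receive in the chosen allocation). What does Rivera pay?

Efficient allocation: Leclerc→Lot B ($139), Ghosh→Lot C ($128), Watson→Lot E ($92), Bakr→Lot F ($132), Rivera→Lot A ($176); total welfare W = $667.
Rivera receives Lot A at value $176, so the others get W − 176 = $491.
Without Rivera: best allocation of the remaining 4 bidders over all 5 lots is Leclerc→Lot A ($161), Ghosh→Lot B ($90), Watson→Lot C ($132), Bakr→Lot F ($132), total $515.
VCG payment = (others' best without Rivera) − (others' welfare with Rivera) = 515 − 491 = $24.

Rivera pays $24.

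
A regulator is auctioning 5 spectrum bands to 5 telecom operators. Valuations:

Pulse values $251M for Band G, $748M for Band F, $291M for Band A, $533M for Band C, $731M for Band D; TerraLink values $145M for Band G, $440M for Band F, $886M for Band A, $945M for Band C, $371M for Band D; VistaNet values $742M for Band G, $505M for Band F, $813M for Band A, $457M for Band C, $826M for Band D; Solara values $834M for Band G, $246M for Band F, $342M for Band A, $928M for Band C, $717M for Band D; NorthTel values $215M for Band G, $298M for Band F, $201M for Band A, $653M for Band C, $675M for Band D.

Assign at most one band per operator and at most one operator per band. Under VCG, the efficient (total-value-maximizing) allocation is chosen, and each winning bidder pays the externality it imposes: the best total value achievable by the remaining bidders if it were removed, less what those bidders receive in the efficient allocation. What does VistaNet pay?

VistaNet pays $35M.

Efficient allocation: Pulse→Band F ($748M), TerraLink→Band C ($945M), VistaNet→Band A ($813M), Solara→Band G ($834M), NorthTel→Band D ($675M); total welfare W = $4015M.
VistaNet receives Band A at value $813M, so the others get W − 813 = $3202M.
Without VistaNet: best allocation of the remaining 4 bidders over all 5 bands is Pulse→Band F ($748M), TerraLink→Band A ($886M), Solara→Band C ($928M), NorthTel→Band D ($675M), total $3237M.
VCG payment = (others' best without VistaNet) − (others' welfare with VistaNet) = 3237 − 3202 = $35M.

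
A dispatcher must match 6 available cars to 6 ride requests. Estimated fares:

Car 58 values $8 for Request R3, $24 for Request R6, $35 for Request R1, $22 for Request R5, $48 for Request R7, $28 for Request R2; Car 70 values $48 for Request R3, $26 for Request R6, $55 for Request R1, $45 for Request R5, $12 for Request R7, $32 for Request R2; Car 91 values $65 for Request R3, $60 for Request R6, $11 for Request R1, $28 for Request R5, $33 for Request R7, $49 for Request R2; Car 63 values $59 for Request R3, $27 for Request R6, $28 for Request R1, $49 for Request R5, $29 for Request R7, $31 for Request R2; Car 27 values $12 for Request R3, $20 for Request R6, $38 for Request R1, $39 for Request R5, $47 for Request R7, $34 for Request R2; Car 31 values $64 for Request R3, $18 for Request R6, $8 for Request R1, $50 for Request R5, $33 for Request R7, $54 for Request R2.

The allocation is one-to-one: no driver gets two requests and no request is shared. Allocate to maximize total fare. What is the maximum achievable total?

Optimal: Car 58→Request R7 ($48), Car 70→Request R1 ($55), Car 91→Request R6 ($60), Car 63→Request R3 ($59), Car 27→Request R5 ($39), Car 31→Request R2 ($54) — total 48+55+60+59+39+54 = $315.
Row-greedy (each driver in turn takes its best remaining request) gives $269, worse by 46.
Swapping Car 31↔Car 58 (Car 31→Request R7 $33, Car 58→Request R2 $28) loses 41.
Every other assignment is strictly worse.

Max total: $315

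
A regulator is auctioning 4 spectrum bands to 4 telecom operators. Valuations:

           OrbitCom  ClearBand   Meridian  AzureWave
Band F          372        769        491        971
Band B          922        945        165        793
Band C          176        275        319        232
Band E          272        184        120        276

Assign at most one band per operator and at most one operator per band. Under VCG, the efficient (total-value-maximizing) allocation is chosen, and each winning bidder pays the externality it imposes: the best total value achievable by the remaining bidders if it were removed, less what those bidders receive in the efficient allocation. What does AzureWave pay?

Efficient allocation: OrbitCom→Band E ($272M), ClearBand→Band B ($945M), Meridian→Band C ($319M), AzureWave→Band F ($971M); total welfare W = $2507M.
AzureWave receives Band F at value $971M, so the others get W − 971 = $1536M.
Without AzureWave: best allocation of the remaining 3 bidders over all 4 bands is OrbitCom→Band B ($922M), ClearBand→Band F ($769M), Meridian→Band C ($319M), total $2010M.
VCG payment = (others' best without AzureWave) − (others' welfare with AzureWave) = 2010 − 1536 = $474M.

AzureWave pays $474M.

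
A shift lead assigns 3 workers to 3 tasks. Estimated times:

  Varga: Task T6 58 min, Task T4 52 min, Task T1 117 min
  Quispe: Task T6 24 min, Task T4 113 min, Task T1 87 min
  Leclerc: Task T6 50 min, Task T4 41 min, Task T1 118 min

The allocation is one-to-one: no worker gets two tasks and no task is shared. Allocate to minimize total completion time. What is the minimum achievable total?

Optimal: Varga→Task T1 (117 min), Quispe→Task T6 (24 min), Leclerc→Task T4 (41 min) — total 117+24+41 = 182 min.
Row-greedy (each worker in turn takes its cheapest remaining task) gives 194 min, worse by 12.
Swapping Quispe↔Leclerc (Quispe→Task T4 113 min, Leclerc→Task T6 50 min) adds 98.
Every other assignment is strictly worse.

Minimum total: 182 min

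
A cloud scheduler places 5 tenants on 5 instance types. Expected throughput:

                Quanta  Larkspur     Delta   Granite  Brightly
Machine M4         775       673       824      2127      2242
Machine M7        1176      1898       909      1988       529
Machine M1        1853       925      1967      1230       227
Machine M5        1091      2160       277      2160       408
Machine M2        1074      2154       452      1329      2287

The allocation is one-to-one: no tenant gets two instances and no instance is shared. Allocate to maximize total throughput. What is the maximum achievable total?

Maximum total: 9717 ops/s

This is the linear assignment problem.
Optimal: Quanta→Machine M7 (1176 ops/s), Larkspur→Machine M5 (2160 ops/s), Delta→Machine M1 (1967 ops/s), Granite→Machine M4 (2127 ops/s), Brightly→Machine M2 (2287 ops/s) — total 1176+2160+1967+2127+2287 = 9717 ops/s.
Row-greedy (each tenant in turn takes its best remaining instance) gives 9336 ops/s, worse by 381.
Next-best assignment: Quanta→Machine M7, Larkspur→Machine M2, Delta→Machine M1, Granite→Machine M5, Brightly→Machine M4 = 9699 ops/s.
Swapping Delta↔Quanta (Delta→Machine M7 909 ops/s, Quanta→Machine M1 1853 ops/s) loses 381.
No other one-to-one assignment exceeds 9717 ops/s.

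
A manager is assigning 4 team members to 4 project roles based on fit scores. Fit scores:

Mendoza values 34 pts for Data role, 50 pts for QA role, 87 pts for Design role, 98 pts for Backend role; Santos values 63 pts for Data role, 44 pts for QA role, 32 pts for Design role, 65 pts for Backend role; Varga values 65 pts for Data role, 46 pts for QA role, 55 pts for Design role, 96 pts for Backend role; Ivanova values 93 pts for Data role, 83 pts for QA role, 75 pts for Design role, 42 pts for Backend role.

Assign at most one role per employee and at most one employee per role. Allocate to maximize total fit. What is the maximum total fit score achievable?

Maximum total: 329 pts

Optimal: Mendoza→Design role (87 pts), Santos→Data role (63 pts), Varga→Backend role (96 pts), Ivanova→QA role (83 pts) — total 87+63+96+83 = 329 pts.
Column-greedy (each role in turn goes to its best remaining employee) gives 263 pts, worse by 66.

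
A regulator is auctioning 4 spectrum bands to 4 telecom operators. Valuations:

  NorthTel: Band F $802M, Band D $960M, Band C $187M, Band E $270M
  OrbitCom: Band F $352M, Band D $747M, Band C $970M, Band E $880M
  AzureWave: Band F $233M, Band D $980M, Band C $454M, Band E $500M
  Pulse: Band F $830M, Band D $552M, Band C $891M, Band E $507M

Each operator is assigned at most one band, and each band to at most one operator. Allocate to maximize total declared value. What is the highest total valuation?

This is the linear assignment problem.
Optimal: NorthTel→Band F ($802M), OrbitCom→Band E ($880M), AzureWave→Band D ($980M), Pulse→Band C ($891M) — total 802+880+980+891 = $3553M.
Row-greedy (each operator in turn takes its best remaining band) gives $3260M, worse by 293.
Next-best assignment: NorthTel→Band D, OrbitCom→Band C, AzureWave→Band E, Pulse→Band F = $3260M.

Maximum total: $3553M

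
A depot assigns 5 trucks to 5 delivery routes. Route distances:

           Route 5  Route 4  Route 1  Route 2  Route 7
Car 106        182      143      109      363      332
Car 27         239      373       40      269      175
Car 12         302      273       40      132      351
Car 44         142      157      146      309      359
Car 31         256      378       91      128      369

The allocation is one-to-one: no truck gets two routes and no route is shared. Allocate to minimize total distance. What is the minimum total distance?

Minimum total: 628 km

Optimal: Car 106→Route 4 (143 km), Car 27→Route 7 (175 km), Car 12→Route 1 (40 km), Car 44→Route 5 (142 km), Car 31→Route 2 (128 km) — total 143+175+40+142+128 = 628 km.
Min-entry greedy (repeatedly take the single cheapest remaining cell) gives 804 km, worse by 176.
Every other assignment is strictly worse.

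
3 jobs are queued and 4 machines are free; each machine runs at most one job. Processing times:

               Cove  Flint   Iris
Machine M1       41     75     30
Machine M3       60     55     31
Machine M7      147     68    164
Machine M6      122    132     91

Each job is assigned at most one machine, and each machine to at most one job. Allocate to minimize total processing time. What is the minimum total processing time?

Treat this as an assignment problem: match each job to one machine.
Optimal: Cove→Machine M1 (41 min), Flint→Machine M7 (68 min), Iris→Machine M3 (31 min) — total 41+68+31 = 140 min.
Column-greedy (each machine in turn goes to its cheapest remaining job) gives 232 min, worse by 92.
Next-best assignment: Cove→Machine M3, Flint→Machine M7, Iris→Machine M1 = 158 min.
No other one-to-one assignment undercuts 140 min.

Min total: 140 min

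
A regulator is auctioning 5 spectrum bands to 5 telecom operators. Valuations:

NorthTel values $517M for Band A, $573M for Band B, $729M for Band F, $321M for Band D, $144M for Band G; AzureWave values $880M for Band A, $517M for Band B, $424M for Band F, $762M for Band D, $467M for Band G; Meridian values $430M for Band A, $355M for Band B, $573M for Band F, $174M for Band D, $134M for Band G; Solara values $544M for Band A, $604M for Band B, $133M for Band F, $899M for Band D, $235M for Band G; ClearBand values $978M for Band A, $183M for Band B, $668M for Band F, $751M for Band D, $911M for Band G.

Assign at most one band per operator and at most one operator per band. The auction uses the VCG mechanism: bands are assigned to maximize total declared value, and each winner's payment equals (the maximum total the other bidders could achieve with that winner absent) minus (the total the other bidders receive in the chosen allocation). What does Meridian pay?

Efficient allocation: NorthTel→Band B ($573M), AzureWave→Band A ($880M), Meridian→Band F ($573M), Solara→Band D ($899M), ClearBand→Band G ($911M); total welfare W = $3836M.
Meridian receives Band F at value $573M, so the others get W − 573 = $3263M.
Without Meridian: best allocation of the remaining 4 bidders over all 5 bands is NorthTel→Band F ($729M), AzureWave→Band A ($880M), Solara→Band D ($899M), ClearBand→Band G ($911M), total $3419M.
VCG payment = (others' best without Meridian) − (others' welfare with Meridian) = 3419 − 3263 = $156M.

Meridian pays $156M.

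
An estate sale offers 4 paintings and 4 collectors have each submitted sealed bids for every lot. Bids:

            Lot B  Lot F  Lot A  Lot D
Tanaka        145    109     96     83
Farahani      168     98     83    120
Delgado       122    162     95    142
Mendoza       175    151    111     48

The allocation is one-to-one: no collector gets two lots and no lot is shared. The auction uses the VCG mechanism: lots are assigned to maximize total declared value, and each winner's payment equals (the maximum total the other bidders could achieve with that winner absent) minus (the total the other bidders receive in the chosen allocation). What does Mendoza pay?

Mendoza pays $21.

Efficient allocation: Tanaka→Lot A ($96), Farahani→Lot B ($168), Delgado→Lot D ($142), Mendoza→Lot F ($151); total welfare W = $557.
Mendoza receives Lot F at value $151, so the others get W − 151 = $406.
Without Mendoza: best allocation of the remaining 3 bidders over all 4 lots is Tanaka→Lot B ($145), Farahani→Lot D ($120), Delgado→Lot F ($162), total $427.
VCG payment = (others' best without Mendoza) − (others' welfare with Mendoza) = 427 − 406 = $21.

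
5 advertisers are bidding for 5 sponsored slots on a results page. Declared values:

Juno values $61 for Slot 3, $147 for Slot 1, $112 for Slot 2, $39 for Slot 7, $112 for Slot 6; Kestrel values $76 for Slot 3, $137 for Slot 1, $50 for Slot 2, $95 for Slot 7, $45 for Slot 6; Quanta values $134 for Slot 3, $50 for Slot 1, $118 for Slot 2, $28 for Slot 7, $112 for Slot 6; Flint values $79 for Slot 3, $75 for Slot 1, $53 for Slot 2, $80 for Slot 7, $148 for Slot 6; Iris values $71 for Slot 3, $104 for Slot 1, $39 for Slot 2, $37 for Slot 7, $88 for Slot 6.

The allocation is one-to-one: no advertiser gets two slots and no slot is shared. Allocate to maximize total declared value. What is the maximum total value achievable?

Optimal: Juno→Slot 2 ($112), Kestrel→Slot 7 ($95), Quanta→Slot 3 ($134), Flint→Slot 6 ($148), Iris→Slot 1 ($104) — total 112+95+134+148+104 = $593.
Row-greedy (each advertiser in turn takes its best remaining slot) gives $563, worse by 30.

Max total: $593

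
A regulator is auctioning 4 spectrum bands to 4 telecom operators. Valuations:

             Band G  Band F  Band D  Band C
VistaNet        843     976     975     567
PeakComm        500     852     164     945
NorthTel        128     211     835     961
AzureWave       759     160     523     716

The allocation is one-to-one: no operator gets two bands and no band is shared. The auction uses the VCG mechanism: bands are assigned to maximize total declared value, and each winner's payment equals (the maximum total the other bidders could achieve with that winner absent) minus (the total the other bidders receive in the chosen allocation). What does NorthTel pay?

NorthTel pays $94M.

Efficient allocation: VistaNet→Band D ($975M), PeakComm→Band F ($852M), NorthTel→Band C ($961M), AzureWave→Band G ($759M); total welfare W = $3547M.
NorthTel receives Band C at value $961M, so the others get W − 961 = $2586M.
Without NorthTel: best allocation of the remaining 3 bidders over all 4 bands is VistaNet→Band F ($976M), PeakComm→Band C ($945M), AzureWave→Band G ($759M), total $2680M.
VCG payment = (others' best without NorthTel) − (others' welfare with NorthTel) = 2680 − 2586 = $94M.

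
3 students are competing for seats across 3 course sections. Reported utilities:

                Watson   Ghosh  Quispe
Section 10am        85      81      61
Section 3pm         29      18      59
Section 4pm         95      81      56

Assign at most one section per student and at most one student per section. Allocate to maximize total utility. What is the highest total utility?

Treat this as an assignment problem: match each student to one section.
Optimal: Watson→Section 4pm (95 points), Ghosh→Section 10am (81 points), Quispe→Section 3pm (59 points) — total 95+81+59 = 235 points.
Column-greedy (each section in turn goes to its best remaining student) gives 225 points, worse by 10.

Max total: 235 points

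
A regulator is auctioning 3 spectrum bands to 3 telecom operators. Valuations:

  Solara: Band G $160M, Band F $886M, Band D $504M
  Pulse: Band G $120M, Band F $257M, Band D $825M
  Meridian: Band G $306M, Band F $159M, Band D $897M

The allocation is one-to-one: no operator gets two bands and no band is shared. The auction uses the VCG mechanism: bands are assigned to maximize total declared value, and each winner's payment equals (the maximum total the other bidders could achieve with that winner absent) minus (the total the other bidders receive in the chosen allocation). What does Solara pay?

Solara pays $23M.

Efficient allocation: Solara→Band F ($886M), Pulse→Band D ($825M), Meridian→Band G ($306M); total welfare W = $2017M.
Solara receives Band F at value $886M, so the others get W − 886 = $1131M.
Without Solara: best allocation of the remaining 2 bidders over all 3 bands is Pulse→Band F ($257M), Meridian→Band D ($897M), total $1154M.
VCG payment = (others' best without Solara) − (others' welfare with Solara) = 1154 − 1131 = $23M.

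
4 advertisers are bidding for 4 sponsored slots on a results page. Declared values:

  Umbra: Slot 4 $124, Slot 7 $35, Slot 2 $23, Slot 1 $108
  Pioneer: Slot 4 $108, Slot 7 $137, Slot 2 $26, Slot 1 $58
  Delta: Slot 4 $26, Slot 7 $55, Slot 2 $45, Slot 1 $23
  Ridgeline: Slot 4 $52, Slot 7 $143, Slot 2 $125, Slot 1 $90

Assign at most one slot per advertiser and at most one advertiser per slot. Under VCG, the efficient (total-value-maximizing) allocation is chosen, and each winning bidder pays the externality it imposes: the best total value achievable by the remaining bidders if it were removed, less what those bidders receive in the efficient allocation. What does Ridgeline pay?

Ridgeline pays $22.

Efficient allocation: Umbra→Slot 4 ($124), Pioneer→Slot 7 ($137), Delta→Slot 1 ($23), Ridgeline→Slot 2 ($125); total welfare W = $409.
Ridgeline receives Slot 2 at value $125, so the others get W − 125 = $284.
Without Ridgeline: best allocation of the remaining 3 bidders over all 4 slots is Umbra→Slot 4 ($124), Pioneer→Slot 7 ($137), Delta→Slot 2 ($45), total $306.
VCG payment = (others' best without Ridgeline) − (others' welfare with Ridgeline) = 306 − 284 = $22.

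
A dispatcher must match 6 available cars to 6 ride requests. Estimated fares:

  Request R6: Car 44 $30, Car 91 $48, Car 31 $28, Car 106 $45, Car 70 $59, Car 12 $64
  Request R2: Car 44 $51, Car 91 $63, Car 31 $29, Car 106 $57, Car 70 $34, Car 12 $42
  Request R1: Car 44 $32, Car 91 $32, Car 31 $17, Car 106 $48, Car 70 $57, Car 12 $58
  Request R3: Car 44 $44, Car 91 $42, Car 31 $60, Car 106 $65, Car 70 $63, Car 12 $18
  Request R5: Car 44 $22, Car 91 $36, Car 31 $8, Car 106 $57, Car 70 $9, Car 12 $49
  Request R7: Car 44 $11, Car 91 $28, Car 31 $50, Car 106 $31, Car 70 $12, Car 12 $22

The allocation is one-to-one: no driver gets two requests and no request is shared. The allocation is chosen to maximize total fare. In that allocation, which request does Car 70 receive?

Optimal: Car 44→Request R3 ($44), Car 91→Request R2 ($63), Car 31→Request R7 ($50), Car 106→Request R5 ($57), Car 70→Request R1 ($57), Car 12→Request R6 ($64) — total 44+63+50+57+57+64 = $335.
Next-best assignment: Car 44→Request R3, Car 91→Request R2, Car 31→Request R7, Car 106→Request R5, Car 70→Request R6, Car 12→Request R1 = $331.
Car 70's own top request is Request R3 ($63), but forcing Car 70→Request R3 and reassigning the rest optimally gives only $329 — worse by 6.

Car 70 receives Request R1.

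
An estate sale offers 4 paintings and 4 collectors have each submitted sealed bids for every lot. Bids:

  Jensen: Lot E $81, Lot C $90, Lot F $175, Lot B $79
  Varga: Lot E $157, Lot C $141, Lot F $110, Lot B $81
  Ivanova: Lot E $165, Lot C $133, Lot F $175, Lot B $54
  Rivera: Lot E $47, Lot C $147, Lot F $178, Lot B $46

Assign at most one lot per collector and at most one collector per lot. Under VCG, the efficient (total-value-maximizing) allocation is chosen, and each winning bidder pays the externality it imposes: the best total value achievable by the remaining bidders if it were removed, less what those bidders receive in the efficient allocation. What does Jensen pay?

Jensen pays $91.

Efficient allocation: Jensen→Lot F ($175), Varga→Lot B ($81), Ivanova→Lot E ($165), Rivera→Lot C ($147); total welfare W = $568.
Jensen receives Lot F at value $175, so the others get W − 175 = $393.
Without Jensen: best allocation of the remaining 3 bidders over all 4 lots is Varga→Lot C ($141), Ivanova→Lot E ($165), Rivera→Lot F ($178), total $484.
VCG payment = (others' best without Jensen) − (others' welfare with Jensen) = 484 − 393 = $91.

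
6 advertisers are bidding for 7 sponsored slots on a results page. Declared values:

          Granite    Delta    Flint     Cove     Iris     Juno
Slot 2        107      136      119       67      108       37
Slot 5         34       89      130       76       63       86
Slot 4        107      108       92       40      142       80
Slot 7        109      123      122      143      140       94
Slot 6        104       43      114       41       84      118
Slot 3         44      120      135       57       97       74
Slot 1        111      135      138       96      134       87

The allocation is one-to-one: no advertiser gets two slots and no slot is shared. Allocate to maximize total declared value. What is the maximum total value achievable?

Optimal: Granite→Slot 1 ($111), Delta→Slot 2 ($136), Flint→Slot 3 ($135), Cove→Slot 7 ($143), Iris→Slot 4 ($142), Juno→Slot 6 ($118) — total 111+136+135+143+142+118 = $785.
Max-entry greedy (repeatedly take the single best remaining cell) gives $721, worse by 64.

Maximum total: $785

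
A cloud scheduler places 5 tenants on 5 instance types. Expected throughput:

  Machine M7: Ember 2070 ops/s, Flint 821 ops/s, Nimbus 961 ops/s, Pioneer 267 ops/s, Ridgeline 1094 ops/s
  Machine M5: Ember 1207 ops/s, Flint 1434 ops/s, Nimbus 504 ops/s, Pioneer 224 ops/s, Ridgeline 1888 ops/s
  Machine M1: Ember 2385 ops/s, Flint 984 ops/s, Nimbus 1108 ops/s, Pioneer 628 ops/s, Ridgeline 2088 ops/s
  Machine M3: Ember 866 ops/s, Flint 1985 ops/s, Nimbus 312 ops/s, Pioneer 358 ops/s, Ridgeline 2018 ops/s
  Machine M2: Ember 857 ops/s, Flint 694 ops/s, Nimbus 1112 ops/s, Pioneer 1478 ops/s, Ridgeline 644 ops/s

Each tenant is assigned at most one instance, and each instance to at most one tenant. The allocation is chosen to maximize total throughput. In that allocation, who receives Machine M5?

Ridgeline receives Machine M5.

This is a one-to-one assignment (maximum-weight bipartite matching).
Optimal: Ember→Machine M1 (2385 ops/s), Flint→Machine M3 (1985 ops/s), Nimbus→Machine M7 (961 ops/s), Pioneer→Machine M2 (1478 ops/s), Ridgeline→Machine M5 (1888 ops/s) — total 2385+1985+961+1478+1888 = 8697 ops/s.
Column-greedy (each instance in turn goes to its best remaining tenant) gives 8529 ops/s, worse by 168.
Next-best assignment: Ember→Machine M7, Flint→Machine M3, Nimbus→Machine M1, Pioneer→Machine M2, Ridgeline→Machine M5 = 8529 ops/s.
Swapping Nimbus↔Ember (Nimbus→Machine M1 1108 ops/s, Ember→Machine M7 2070 ops/s) loses 168.
Ridgeline's own top instance is Machine M1 (2088 ops/s), but forcing Ridgeline→Machine M1 and reassigning the rest optimally gives only 8125 ops/s — worse by 572.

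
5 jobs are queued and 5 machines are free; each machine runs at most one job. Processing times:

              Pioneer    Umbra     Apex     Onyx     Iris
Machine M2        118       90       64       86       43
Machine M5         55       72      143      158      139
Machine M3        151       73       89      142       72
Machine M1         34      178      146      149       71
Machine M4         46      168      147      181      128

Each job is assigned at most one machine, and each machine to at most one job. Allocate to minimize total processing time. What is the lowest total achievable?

Treat this as an assignment problem: match each job to one machine.
Optimal: Pioneer→Machine M4 (46 min), Umbra→Machine M5 (72 min), Apex→Machine M3 (89 min), Onyx→Machine M2 (86 min), Iris→Machine M1 (71 min) — total 46+72+89+86+71 = 364 min.
Min-entry greedy (repeatedly take the single cheapest remaining cell) gives 419 min, worse by 55.
Swapping Pioneer↔Iris (Pioneer→Machine M1 34 min, Iris→Machine M4 128 min) adds 45.

Min total: 364 min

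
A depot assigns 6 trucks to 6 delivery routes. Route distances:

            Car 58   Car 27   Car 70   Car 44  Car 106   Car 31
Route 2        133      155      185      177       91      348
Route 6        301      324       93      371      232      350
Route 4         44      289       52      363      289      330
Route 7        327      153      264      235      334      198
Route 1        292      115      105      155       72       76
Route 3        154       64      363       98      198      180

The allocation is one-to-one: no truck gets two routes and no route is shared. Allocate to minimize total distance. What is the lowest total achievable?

Minimum total: 555 km

This is a one-to-one assignment (minimum-cost bipartite matching).
Optimal: Car 58→Route 4 (44 km), Car 27→Route 7 (153 km), Car 70→Route 6 (93 km), Car 44→Route 3 (98 km), Car 106→Route 2 (91 km), Car 31→Route 1 (76 km) — total 44+153+93+98+91+76 = 555 km.
Row-greedy (each truck in turn takes its cheapest remaining route) gives 645 km, worse by 90.
Swapping Car 58↔Car 70 (Car 58→Route 6 301 km, Car 70→Route 4 52 km) adds 216.
No other one-to-one assignment undercuts 555 km.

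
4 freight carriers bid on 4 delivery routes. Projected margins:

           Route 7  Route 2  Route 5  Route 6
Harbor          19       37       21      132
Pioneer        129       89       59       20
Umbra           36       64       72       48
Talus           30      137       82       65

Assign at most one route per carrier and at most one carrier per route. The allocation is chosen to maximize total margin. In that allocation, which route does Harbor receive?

Optimal: Harbor→Route 6 ($132k), Pioneer→Route 7 ($129k), Umbra→Route 5 ($72k), Talus→Route 2 ($137k) — total 132+129+72+137 = $470k.
Next-best assignment: Harbor→Route 6, Pioneer→Route 7, Umbra→Route 2, Talus→Route 5 = $407k.

Harbor receives Route 6.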